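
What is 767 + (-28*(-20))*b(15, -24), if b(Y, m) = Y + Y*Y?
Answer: 135167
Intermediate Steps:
b(Y, m) = Y + Y**2
767 + (-28*(-20))*b(15, -24) = 767 + (-28*(-20))*(15*(1 + 15)) = 767 + 560*(15*16) = 767 + 560*240 = 767 + 134400 = 135167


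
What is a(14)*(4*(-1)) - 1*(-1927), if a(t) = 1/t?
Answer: 13487/7 ≈ 1926.7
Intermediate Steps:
a(14)*(4*(-1)) - 1*(-1927) = (4*(-1))/14 - 1*(-1927) = (1/14)*(-4) + 1927 = -2/7 + 1927 = 13487/7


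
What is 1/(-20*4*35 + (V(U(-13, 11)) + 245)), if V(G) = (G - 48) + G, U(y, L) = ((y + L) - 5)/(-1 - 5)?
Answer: -3/7802 ≈ -0.00038452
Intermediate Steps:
U(y, L) = 5/6 - L/6 - y/6 (U(y, L) = ((L + y) - 5)/(-6) = (-5 + L + y)*(-1/6) = 5/6 - L/6 - y/6)
V(G) = -48 + 2*G (V(G) = (-48 + G) + G = -48 + 2*G)
1/(-20*4*35 + (V(U(-13, 11)) + 245)) = 1/(-20*4*35 + ((-48 + 2*(5/6 - 1/6*11 - 1/6*(-13))) + 245)) = 1/(-80*35 + ((-48 + 2*(5/6 - 11/6 + 13/6)) + 245)) = 1/(-2800 + ((-48 + 2*(7/6)) + 245)) = 1/(-2800 + ((-48 + 7/3) + 245)) = 1/(-2800 + (-137/3 + 245)) = 1/(-2800 + 598/3) = 1/(-7802/3) = -3/7802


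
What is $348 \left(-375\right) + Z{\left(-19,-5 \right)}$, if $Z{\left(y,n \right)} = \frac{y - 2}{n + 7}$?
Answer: $- \frac{261021}{2} \approx -1.3051 \cdot 10^{5}$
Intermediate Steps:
$Z{\left(y,n \right)} = \frac{-2 + y}{7 + n}$
$348 \left(-375\right) + Z{\left(-19,-5 \right)} = 348 \left(-375\right) + \frac{-2 - 19}{7 - 5} = -130500 + \frac{1}{2} \left(-21\right) = -130500 - \frac{21}{2} = - \frac{261021}{2}$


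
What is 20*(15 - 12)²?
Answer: 180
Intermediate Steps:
20*(15 - 12)² = 20*3² = 20*9 = 180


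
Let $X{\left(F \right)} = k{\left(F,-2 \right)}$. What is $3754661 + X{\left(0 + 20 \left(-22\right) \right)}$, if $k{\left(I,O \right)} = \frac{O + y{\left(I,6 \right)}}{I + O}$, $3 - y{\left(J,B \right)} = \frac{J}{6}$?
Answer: $\frac{4978680263}{1326} \approx 3.7547 \cdot 10^{6}$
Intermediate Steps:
$y{\left(J,B \right)} = 3 - \frac{J}{6}$
$k{\left(I,O \right)} = \frac{3 + O - \frac{I}{6}}{I + O}$ ($k{\left(I,O \right)} = \frac{O - \left(-3 + \frac{I}{6}\right)}{I + O} = \frac{3 + O - \frac{I}{6}}{I + O}$)
$X{\left(F \right)} = \frac{1 - \frac{F}{6}}{-2 + F}$ ($X{\left(F \right)} = \frac{3 - 2 - \frac{F}{6}}{F - 2} = \frac{1 - \frac{F}{6}}{-2 + F}$)
$3754661 + X{\left(0 + 20 \left(-22\right) \right)} = 3754661 + \frac{6 - \left(0 + 20 \left(-22\right)\right)}{6 \left(-2 + \left(0 + 20 \left(-22\right)\right)\right)} = 3754661 + \frac{6 - \left(0 - 440\right)}{6 \left(-2 + \left(0 - 440\right)\right)} = 3754661 + \frac{6 - -440}{6 \left(-2 - 440\right)} = 3754661 + \frac{6 + 440}{6 \left(-442\right)} = 3754661 + \frac{1}{6} \left(- \frac{1}{442}\right) 446 = 3754661 - \frac{223}{1326} = \frac{4978680263}{1326}$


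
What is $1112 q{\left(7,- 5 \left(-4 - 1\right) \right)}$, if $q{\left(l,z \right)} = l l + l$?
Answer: $62272$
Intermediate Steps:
$q{\left(l,z \right)} = l + l^{2}$ ($q{\left(l,z \right)} = l^{2} + l = l + l^{2}$)
$1112 q{\left(7,- 5 \left(-4 - 1\right) \right)} = 1112 \cdot 7 \left(1 + 7\right) = 1112 \cdot 7 \cdot 8 = 1112 \cdot 56 = 62272$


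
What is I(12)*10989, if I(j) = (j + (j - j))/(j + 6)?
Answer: 7326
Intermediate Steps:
I(j) = j/(6 + j) (I(j) = (j + 0)/(6 + j) = j/(6 + j))
I(12)*10989 = (12/(6 + 12))*10989 = (12/18)*10989 = (12*(1/18))*10989 = (⅔)*10989 = 7326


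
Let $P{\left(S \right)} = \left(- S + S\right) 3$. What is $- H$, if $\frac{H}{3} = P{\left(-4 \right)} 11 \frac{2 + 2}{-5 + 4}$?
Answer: $0$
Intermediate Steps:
$P{\left(S \right)} = 0$ ($P{\left(S \right)} = 0 \cdot 3 = 0$)
$H = 0$ ($H = 3 \cdot 0 \cdot 11 \frac{2 + 2}{-5 + 4} = 3 \cdot 0 \frac{4}{-1} = 3 \cdot 0 \cdot 4 \left(-1\right) = 3 \cdot 0 \left(-4\right) = 3 \cdot 0 = 0$)
$- H = \left(-1\right) 0 = 0$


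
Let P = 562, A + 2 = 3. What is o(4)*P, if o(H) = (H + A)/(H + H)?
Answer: 1405/4 ≈ 351.25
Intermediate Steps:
A = 1 (A = -2 + 3 = 1)
o(H) = (1 + H)/(2*H) (o(H) = (H + 1)/(H + H) = (1 + H)/((2*H)) = (1 + H)*(1/(2*H)) = (1 + H)/(2*H))
o(4)*P = ((½)*(1 + 4)/4)*562 = ((½)*(¼)*5)*562 = (5/8)*562 = 1405/4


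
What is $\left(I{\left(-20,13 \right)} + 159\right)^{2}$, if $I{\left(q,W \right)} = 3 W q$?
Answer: $385641$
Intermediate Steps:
$I{\left(q,W \right)} = 3 W q$
$\left(I{\left(-20,13 \right)} + 159\right)^{2} = \left(3 \cdot 13 \left(-20\right) + 159\right)^{2} = \left(-780 + 159\right)^{2} = \left(-621\right)^{2} = 385641$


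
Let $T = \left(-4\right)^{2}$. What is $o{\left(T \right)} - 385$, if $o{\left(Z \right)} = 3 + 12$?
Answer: $-370$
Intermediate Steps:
$T = 16$
$o{\left(Z \right)} = 15$
$o{\left(T \right)} - 385 = 15 - 385 = -370$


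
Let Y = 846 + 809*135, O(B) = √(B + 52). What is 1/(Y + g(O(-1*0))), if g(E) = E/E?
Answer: 1/110062 ≈ 9.0858e-6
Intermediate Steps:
O(B) = √(52 + B)
g(E) = 1
Y = 110061 (Y = 846 + 109215 = 110061)
1/(Y + g(O(-1*0))) = 1/(110061 + 1) = 1/110062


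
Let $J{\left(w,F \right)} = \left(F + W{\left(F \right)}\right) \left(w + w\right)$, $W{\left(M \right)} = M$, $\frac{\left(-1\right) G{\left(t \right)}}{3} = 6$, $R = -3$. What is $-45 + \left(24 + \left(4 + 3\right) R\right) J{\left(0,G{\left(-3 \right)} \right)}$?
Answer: $-45$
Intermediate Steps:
$G{\left(t \right)} = -18$ ($G{\left(t \right)} = \left(-3\right) 6 = -18$)
$J{\left(w,F \right)} = 4 F w$ ($J{\left(w,F \right)} = \left(F + F\right) \left(w + w\right) = 2 F 2 w = 4 F w$)
$-45 + \left(24 + \left(4 + 3\right) R\right) J{\left(0,G{\left(-3 \right)} \right)} = -45 + \left(24 + \left(4 + 3\right) \left(-3\right)\right) 4 \left(-18\right) 0 = -45 + \left(24 + 7 \left(-3\right)\right) 0 = -45 + \left(24 - 21\right) 0 = -45 + 3 \cdot 0 = -45 + 0 = -45$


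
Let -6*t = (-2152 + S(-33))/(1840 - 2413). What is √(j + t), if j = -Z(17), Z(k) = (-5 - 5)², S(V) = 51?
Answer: I*√3622/6 ≈ 10.031*I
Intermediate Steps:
Z(k) = 100 (Z(k) = (-10)² = 100)
t = -11/18 (t = -(-2152 + 51)/(6*(1840 - 2413)) = -(-2101)/(6*(-573)) = -(-2101)*(-1)/(6*573) = -⅙*11/3 = -11/18 ≈ -0.61111)
j = -100 (j = -1*100 = -100)
√(j + t) = √(-100 - 11/18) = √(-1811/18) = I*√3622/6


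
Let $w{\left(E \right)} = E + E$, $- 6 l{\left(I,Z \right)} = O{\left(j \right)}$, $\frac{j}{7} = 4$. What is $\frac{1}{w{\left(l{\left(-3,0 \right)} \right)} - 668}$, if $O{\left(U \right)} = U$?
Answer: $- \frac{3}{2032} \approx -0.0014764$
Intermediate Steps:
$j = 28$ ($j = 7 \cdot 4 = 28$)
$l{\left(I,Z \right)} = - \frac{14}{3}$ ($l{\left(I,Z \right)} = \left(- \frac{1}{6}\right) 28 = - \frac{14}{3}$)
$w{\left(E \right)} = 2 E$
$\frac{1}{w{\left(l{\left(-3,0 \right)} \right)} - 668} = \frac{1}{2 \left(- \frac{14}{3}\right) - 668} = \frac{1}{- \frac{28}{3} - 668} = \frac{1}{- \frac{2032}{3}} = - \frac{3}{2032}$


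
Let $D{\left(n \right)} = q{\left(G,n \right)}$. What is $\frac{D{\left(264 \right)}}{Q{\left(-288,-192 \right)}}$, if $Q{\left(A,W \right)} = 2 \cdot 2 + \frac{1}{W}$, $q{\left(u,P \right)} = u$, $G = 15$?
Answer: $\frac{2880}{767} \approx 3.7549$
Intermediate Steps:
$Q{\left(A,W \right)} = 4 + \frac{1}{W}$
$D{\left(n \right)} = 15$
$\frac{D{\left(264 \right)}}{Q{\left(-288,-192 \right)}} = \frac{15}{4 + \frac{1}{-192}} = \frac{15}{4 - \frac{1}{192}} = \frac{15}{\frac{767}{192}} = 15 \cdot \frac{192}{767} = \frac{2880}{767}$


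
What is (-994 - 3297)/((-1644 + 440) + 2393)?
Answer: -4291/1189 ≈ -3.6089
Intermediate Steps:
(-994 - 3297)/((-1644 + 440) + 2393) = -4291/(-1204 + 2393) = -4291/1189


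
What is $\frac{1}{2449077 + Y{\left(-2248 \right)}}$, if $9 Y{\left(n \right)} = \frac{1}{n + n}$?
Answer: $\frac{40464}{99099451727} \approx 4.0832 \cdot 10^{-7}$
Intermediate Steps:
$Y{\left(n \right)} = \frac{1}{18 n}$ ($Y{\left(n \right)} = \frac{1}{9 \left(n + n\right)} = \frac{1}{9 \cdot 2 n} = \frac{\frac{1}{2} \frac{1}{n}}{9} = \frac{1}{18 n}$)
$\frac{1}{2449077 + Y{\left(-2248 \right)}} = \frac{1}{2449077 + \frac{1}{18 \left(-2248\right)}} = \frac{1}{2449077 + \frac{1}{18} \left(- \frac{1}{2248}\right)} = \frac{1}{2449077 - \frac{1}{40464}} = \frac{1}{\frac{99099451727}{40464}} = \frac{40464}{99099451727}$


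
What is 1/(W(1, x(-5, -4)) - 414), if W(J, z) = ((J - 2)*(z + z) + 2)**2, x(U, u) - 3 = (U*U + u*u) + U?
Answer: 1/5362 ≈ 0.00018650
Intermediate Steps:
x(U, u) = 3 + U + U**2 + u**2 (x(U, u) = 3 + ((U*U + u*u) + U) = 3 + ((U**2 + u**2) + U) = 3 + (U + U**2 + u**2) = 3 + U + U**2 + u**2)
W(J, z) = (2 + 2*z*(-2 + J))**2 (W(J, z) = ((-2 + J)*(2*z) + 2)**2 = (2*z*(-2 + J) + 2)**2 = (2 + 2*z*(-2 + J))**2)
1/(W(1, x(-5, -4)) - 414) = 1/(4*(1 - 2*(3 - 5 + (-5)**2 + (-4)**2) + 1*(3 - 5 + (-5)**2 + (-4)**2))**2 - 414) = 1/(4*(1 - 2*(3 - 5 + 25 + 16) + 1*(3 - 5 + 25 + 16))**2 - 414) = 1/(4*(1 - 2*39 + 1*39)**2 - 414) = 1/(4*(1 - 78 + 39)**2 - 414) = 1/(4*(-38)**2 - 414) = 1/(4*1444 - 414) = 1/(5776 - 414) = 1/5362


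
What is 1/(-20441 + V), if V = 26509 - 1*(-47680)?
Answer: 1/53748 ≈ 1.8605e-5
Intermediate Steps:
V = 74189 (V = 26509 + 47680 = 74189)
1/(-20441 + V) = 1/(-20441 + 74189) = 1/53748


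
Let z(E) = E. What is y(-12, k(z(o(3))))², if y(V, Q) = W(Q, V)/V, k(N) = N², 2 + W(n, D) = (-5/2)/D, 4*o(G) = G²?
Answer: 1849/82944 ≈ 0.022292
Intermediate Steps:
o(G) = G²/4
W(n, D) = -2 - 5/(2*D) (W(n, D) = -2 + (-5/2)/D = -2 + (-5*½)/D = -2 - 5/(2*D))
y(V, Q) = (-2 - 5/(2*V))/V
y(-12, k(z(o(3))))² = ((½)*(-5 - 4*(-12))/(-12)²)² = ((½)*(1/144)*(-5 + 48))² = ((½)*(1/144)*43)² = (43/288)² = 1849/82944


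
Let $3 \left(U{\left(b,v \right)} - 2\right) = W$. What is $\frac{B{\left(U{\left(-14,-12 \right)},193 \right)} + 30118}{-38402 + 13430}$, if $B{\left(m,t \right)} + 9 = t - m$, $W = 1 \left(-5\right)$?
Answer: $- \frac{90905}{74916} \approx -1.2134$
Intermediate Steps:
$W = -5$
$U{\left(b,v \right)} = \frac{1}{3}$ ($U{\left(b,v \right)} = 2 + \frac{1}{3} \left(-5\right) = 2 - \frac{5}{3} = \frac{1}{3}$)
$B{\left(m,t \right)} = -9 + t - m$ ($B{\left(m,t \right)} = -9 - \left(m - t\right) = -9 + t - m$)
$\frac{B{\left(U{\left(-14,-12 \right)},193 \right)} + 30118}{-38402 + 13430} = \frac{\left(-9 + 193 - \frac{1}{3}\right) + 30118}{-38402 + 13430} = \frac{\left(-9 + 193 - \frac{1}{3}\right) + 30118}{-24972} = \left(\frac{551}{3} + 30118\right) \left(- \frac{1}{24972}\right) = \frac{90905}{3} \left(- \frac{1}{24972}\right) = - \frac{90905}{74916}$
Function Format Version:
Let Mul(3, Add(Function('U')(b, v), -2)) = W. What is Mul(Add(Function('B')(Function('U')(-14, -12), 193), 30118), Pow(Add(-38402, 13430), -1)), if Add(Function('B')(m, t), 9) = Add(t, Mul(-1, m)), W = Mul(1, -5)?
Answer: Rational(-90905, 74916) ≈ -1.2134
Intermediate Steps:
W = -5
Function('U')(b, v) = Rational(1, 3) (Function('U')(b, v) = Add(2, Mul(Rational(1, 3), -5)) = Add(2, Rational(-5, 3)) = Rational(1, 3))
Function('B')(m, t) = Add(-9, t, Mul(-1, m)) (Function('B')(m, t) = Add(-9, Add(t, Mul(-1, m))) = Add(-9, t, Mul(-1, m)))
Mul(Add(Function('B')(Function('U')(-14, -12), 193), 30118), Pow(Add(-38402, 13430), -1)) = Mul(Add(Add(-9, 193, Mul(-1, Rational(1, 3))), 30118), Pow(Add(-38402, 13430), -1)) = Mul(Add(Add(-9, 193, Rational(-1, 3)), 30118), Pow(-24972, -1)) = Mul(Add(Rational(551, 3), 30118), Rational(-1, 24972)) = Mul(Rational(90905, 3), Rational(-1, 24972)) = Rational(-90905, 74916)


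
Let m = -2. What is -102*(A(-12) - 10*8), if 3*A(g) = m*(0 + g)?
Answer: 7344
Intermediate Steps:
A(g) = -2*g/3 (A(g) = (-2*(0 + g))/3 = (-2*g)/3 = -2*g/3)
-102*(A(-12) - 10*8) = -102*(-2/3*(-12) - 10*8) = -102*(8 - 80) = -102*(-72) = 7344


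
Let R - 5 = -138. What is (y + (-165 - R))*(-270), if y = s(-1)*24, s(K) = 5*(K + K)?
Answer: 73440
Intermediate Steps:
R = -133 (R = 5 - 138 = -133)
s(K) = 10*K (s(K) = 5*(2*K) = 10*K)
y = -240 (y = (10*(-1))*24 = -10*24 = -240)
(y + (-165 - R))*(-270) = (-240 + (-165 - 1*(-133)))*(-270) = (-240 + (-165 + 133))*(-270) = (-240 - 32)*(-270) = -272*(-270) = 73440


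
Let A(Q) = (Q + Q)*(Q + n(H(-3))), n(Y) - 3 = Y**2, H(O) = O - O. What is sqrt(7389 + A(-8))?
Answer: sqrt(7469) ≈ 86.423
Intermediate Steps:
H(O) = 0
n(Y) = 3 + Y**2
A(Q) = 2*Q*(3 + Q) (A(Q) = (Q + Q)*(Q + (3 + 0**2)) = (2*Q)*(Q + (3 + 0)) = (2*Q)*(Q + 3) = (2*Q)*(3 + Q) = 2*Q*(3 + Q))
sqrt(7389 + A(-8)) = sqrt(7389 + 2*(-8)*(3 - 8)) = sqrt(7389 + 2*(-8)*(-5)) = sqrt(7389 + 80) = sqrt(7469)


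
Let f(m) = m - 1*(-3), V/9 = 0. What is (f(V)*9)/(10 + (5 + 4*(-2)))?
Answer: 27/7 ≈ 3.8571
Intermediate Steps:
V = 0 (V = 9*0 = 0)
f(m) = 3 + m (f(m) = m + 3 = 3 + m)
(f(V)*9)/(10 + (5 + 4*(-2))) = ((3 + 0)*9)/(10 + (5 + 4*(-2))) = (3*9)/(10 + (5 - 8)) = 27/(10 - 3) = 27/7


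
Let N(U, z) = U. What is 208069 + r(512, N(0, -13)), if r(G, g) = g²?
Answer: 208069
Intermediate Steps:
208069 + r(512, N(0, -13)) = 208069 + 0² = 208069 + 0 = 208069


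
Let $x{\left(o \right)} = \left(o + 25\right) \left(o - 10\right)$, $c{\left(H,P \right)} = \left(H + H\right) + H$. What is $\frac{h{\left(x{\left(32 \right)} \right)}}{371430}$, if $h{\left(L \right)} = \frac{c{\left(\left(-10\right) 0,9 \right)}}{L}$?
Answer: $0$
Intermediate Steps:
$c{\left(H,P \right)} = 3 H$ ($c{\left(H,P \right)} = 2 H + H = 3 H$)
$x{\left(o \right)} = \left(-10 + o\right) \left(25 + o\right)$ ($x{\left(o \right)} = \left(25 + o\right) \left(-10 + o\right) = \left(-10 + o\right) \left(25 + o\right)$)
$h{\left(L \right)} = 0$ ($h{\left(L \right)} = \frac{3 \left(\left(-10\right) 0\right)}{L} = \frac{3 \cdot 0}{L} = \frac{0}{L} = 0$)
$\frac{h{\left(x{\left(32 \right)} \right)}}{371430} = \frac{0}{371430} = 0 \cdot \frac{1}{371430} = 0$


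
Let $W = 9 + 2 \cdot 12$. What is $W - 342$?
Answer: $-309$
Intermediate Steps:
$W = 33$ ($W = 9 + 24 = 33$)
$W - 342 = 33 - 342 = -309$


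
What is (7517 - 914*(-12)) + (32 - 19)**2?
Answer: 18654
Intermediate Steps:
(7517 - 914*(-12)) + (32 - 19)**2 = (7517 + 10968) + 13**2 = 18485 + 169 = 18654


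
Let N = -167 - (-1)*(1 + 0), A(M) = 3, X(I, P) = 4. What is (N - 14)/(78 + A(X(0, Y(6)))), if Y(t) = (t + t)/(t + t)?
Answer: -20/9 ≈ -2.2222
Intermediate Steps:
Y(t) = 1 (Y(t) = (2*t)/((2*t)) = (2*t)*(1/(2*t)) = 1)
N = -166 (N = -167 - (-1) = -167 - 1*(-1) = -167 + 1 = -166)
(N - 14)/(78 + A(X(0, Y(6)))) = (-166 - 14)/(78 + 3) = -180/81 = -180*1/81 = -20/9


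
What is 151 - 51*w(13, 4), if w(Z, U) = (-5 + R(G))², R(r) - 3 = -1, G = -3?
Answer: -308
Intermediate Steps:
R(r) = 2 (R(r) = 3 - 1 = 2)
w(Z, U) = 9 (w(Z, U) = (-5 + 2)² = (-3)² = 9)
151 - 51*w(13, 4) = 151 - 51*9 = 151 - 459 = -308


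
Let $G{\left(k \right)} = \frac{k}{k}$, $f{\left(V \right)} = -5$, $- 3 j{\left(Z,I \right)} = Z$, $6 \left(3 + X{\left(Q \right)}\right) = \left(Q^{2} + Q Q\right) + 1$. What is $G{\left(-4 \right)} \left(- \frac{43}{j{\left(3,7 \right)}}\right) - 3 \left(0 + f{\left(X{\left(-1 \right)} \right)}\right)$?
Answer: $58$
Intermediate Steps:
$X{\left(Q \right)} = - \frac{17}{6} + \frac{Q^{2}}{3}$ ($X{\left(Q \right)} = -3 + \frac{\left(Q^{2} + Q Q\right) + 1}{6} = -3 + \frac{\left(Q^{2} + Q^{2}\right) + 1}{6} = -3 + \frac{2 Q^{2} + 1}{6} = -3 + \frac{1 + 2 Q^{2}}{6} = -3 + \left(\frac{1}{6} + \frac{Q^{2}}{3}\right) = - \frac{17}{6} + \frac{Q^{2}}{3}$)
$j{\left(Z,I \right)} = - \frac{Z}{3}$
$G{\left(k \right)} = 1$
$G{\left(-4 \right)} \left(- \frac{43}{j{\left(3,7 \right)}}\right) - 3 \left(0 + f{\left(X{\left(-1 \right)} \right)}\right) = 1 \left(- \frac{43}{\left(- \frac{1}{3}\right) 3}\right) - 3 \left(0 - 5\right) = 1 \left(- \frac{43}{-1}\right) - -15 = 1 \left(\left(-43\right) \left(-1\right)\right) + 15 = 1 \cdot 43 + 15 = 43 + 15 = 58$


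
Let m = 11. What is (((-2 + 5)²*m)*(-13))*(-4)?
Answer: 5148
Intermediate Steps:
(((-2 + 5)²*m)*(-13))*(-4) = (((-2 + 5)²*11)*(-13))*(-4) = ((3²*11)*(-13))*(-4) = ((9*11)*(-13))*(-4) = (99*(-13))*(-4) = -1287*(-4) = 5148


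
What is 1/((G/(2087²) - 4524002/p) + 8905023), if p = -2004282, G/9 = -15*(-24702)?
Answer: 623556324747/5552785298554815058 ≈ 1.1230e-7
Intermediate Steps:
G = 3334770 (G = 9*(-15*(-24702)) = 9*370530 = 3334770)
1/((G/(2087²) - 4524002/p) + 8905023) = 1/((3334770/(2087²) - 4524002/(-2004282)) + 8905023) = 1/((3334770/4355569 - 4524002*(-1/2004282)) + 8905023) = 1/((3334770*(1/4355569) + 323143/143163) + 8905023) = 1/((3334770/4355569 + 323143/143163) + 8905023) = 1/(1884887310877/623556324747 + 8905023) = 1/(5552785298554815058/623556324747) = 623556324747/5552785298554815058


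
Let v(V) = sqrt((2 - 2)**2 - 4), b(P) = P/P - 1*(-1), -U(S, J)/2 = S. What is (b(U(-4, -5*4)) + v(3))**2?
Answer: 8*I ≈ 8.0*I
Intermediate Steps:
U(S, J) = -2*S
b(P) = 2 (b(P) = 1 + 1 = 2)
v(V) = 2*I (v(V) = sqrt(0**2 - 4) = sqrt(0 - 4) = sqrt(-4) = 2*I)
(b(U(-4, -5*4)) + v(3))**2 = (2 + 2*I)**2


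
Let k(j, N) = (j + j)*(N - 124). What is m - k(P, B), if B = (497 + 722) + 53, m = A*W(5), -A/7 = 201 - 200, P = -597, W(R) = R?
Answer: 1370677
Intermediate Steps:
A = -7 (A = -7*(201 - 200) = -7*1 = -7)
m = -35 (m = -7*5 = -35)
B = 1272 (B = 1219 + 53 = 1272)
k(j, N) = 2*j*(-124 + N) (k(j, N) = (2*j)*(-124 + N) = 2*j*(-124 + N))
m - k(P, B) = -35 - 2*(-597)*(-124 + 1272) = -35 - 2*(-597)*1148 = -35 - 1*(-1370712) = -35 + 1370712 = 1370677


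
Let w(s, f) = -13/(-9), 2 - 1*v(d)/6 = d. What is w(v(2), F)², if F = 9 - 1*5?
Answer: 169/81 ≈ 2.0864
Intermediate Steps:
F = 4 (F = 9 - 5 = 4)
v(d) = 12 - 6*d
w(s, f) = 13/9 (w(s, f) = -13*(-⅑) = 13/9)
w(v(2), F)² = (13/9)² = 169/81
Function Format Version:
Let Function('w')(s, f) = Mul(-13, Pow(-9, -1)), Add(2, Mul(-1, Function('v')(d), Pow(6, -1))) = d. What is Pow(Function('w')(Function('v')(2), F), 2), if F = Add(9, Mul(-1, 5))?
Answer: Rational(169, 81) ≈ 2.0864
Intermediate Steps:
F = 4 (F = Add(9, -5) = 4)
Function('v')(d) = Add(12, Mul(-6, d))
Function('w')(s, f) = Rational(13, 9) (Function('w')(s, f) = Mul(-13, Rational(-1, 9)) = Rational(13, 9))
Pow(Function('w')(Function('v')(2), F), 2) = Pow(Rational(13, 9), 2) = Rational(169, 81)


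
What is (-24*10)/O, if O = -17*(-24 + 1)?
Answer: -240/391 ≈ -0.61381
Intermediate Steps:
O = 391 (O = -17*(-23) = 391)
(-24*10)/O = -24*10/391 = -240*1/391 = -240/391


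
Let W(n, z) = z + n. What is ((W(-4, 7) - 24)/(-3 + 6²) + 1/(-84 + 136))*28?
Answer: -2471/143 ≈ -17.280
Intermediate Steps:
W(n, z) = n + z
((W(-4, 7) - 24)/(-3 + 6²) + 1/(-84 + 136))*28 = (((-4 + 7) - 24)/(-3 + 6²) + 1/(-84 + 136))*28 = ((3 - 24)/(-3 + 36) + 1/52)*28 = (-21/33 + 1/52)*28 = (-21*1/33 + 1/52)*28 = (-7/11 + 1/52)*28 = -353/572*28 = -2471/143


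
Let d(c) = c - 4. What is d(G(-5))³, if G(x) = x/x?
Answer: -27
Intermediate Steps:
G(x) = 1
d(c) = -4 + c
d(G(-5))³ = (-4 + 1)³ = (-3)³ = -27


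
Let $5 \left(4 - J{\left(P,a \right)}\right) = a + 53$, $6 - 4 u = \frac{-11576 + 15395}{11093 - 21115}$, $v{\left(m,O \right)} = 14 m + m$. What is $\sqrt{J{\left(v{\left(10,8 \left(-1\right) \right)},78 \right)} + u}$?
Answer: $\frac{i \sqrt{206954951430}}{100220} \approx 4.5392 i$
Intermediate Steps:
$v{\left(m,O \right)} = 15 m$
$u = \frac{63951}{40088}$ ($u = \frac{3}{2} - \frac{\left(-11576 + 15395\right) \frac{1}{11093 - 21115}}{4} = \frac{3}{2} - \frac{3819 \frac{1}{-10022}}{4} = \frac{3}{2} - \frac{3819 \left(- \frac{1}{10022}\right)}{4} = \frac{3}{2} - - \frac{3819}{40088} = \frac{3}{2} + \frac{3819}{40088} = \frac{63951}{40088} \approx 1.5953$)
$J{\left(P,a \right)} = - \frac{33}{5} - \frac{a}{5}$ ($J{\left(P,a \right)} = 4 - \frac{a + 53}{5} = 4 - \frac{53 + a}{5} = 4 - \left(\frac{53}{5} + \frac{a}{5}\right) = - \frac{33}{5} - \frac{a}{5}$)
$\sqrt{J{\left(v{\left(10,8 \left(-1\right) \right)},78 \right)} + u} = \sqrt{\left(- \frac{33}{5} - \frac{78}{5}\right) + \frac{63951}{40088}} = \sqrt{- \frac{111}{5} + \frac{63951}{40088}} = \sqrt{- \frac{4130013}{200440}} = \frac{i \sqrt{206954951430}}{100220}$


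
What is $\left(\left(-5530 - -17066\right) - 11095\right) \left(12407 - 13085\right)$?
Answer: $-298998$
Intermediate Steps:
$\left(\left(-5530 - -17066\right) - 11095\right) \left(12407 - 13085\right) = \left(\left(-5530 + 17066\right) - 11095\right) \left(-678\right) = \left(11536 - 11095\right) \left(-678\right) = 441 \left(-678\right) = -298998$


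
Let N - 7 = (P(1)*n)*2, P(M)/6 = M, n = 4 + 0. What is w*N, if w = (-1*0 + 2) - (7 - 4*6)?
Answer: 1045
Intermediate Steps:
n = 4
P(M) = 6*M
w = 19 (w = (0 + 2) - (7 - 24) = 2 - 1*(-17) = 2 + 17 = 19)
N = 55 (N = 7 + ((6*1)*4)*2 = 7 + (6*4)*2 = 7 + 24*2 = 7 + 48 = 55)
w*N = 19*55 = 1045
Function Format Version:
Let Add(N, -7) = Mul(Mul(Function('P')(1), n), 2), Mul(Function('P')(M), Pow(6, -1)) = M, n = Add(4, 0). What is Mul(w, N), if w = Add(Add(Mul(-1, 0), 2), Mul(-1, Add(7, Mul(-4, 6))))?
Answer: 1045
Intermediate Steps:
n = 4
Function('P')(M) = Mul(6, M)
w = 19 (w = Add(Add(0, 2), Mul(-1, Add(7, -24))) = Add(2, Mul(-1, -17)) = Add(2, 17) = 19)
N = 55 (N = Add(7, Mul(Mul(Mul(6, 1), 4), 2)) = Add(7, Mul(Mul(6, 4), 2)) = Add(7, Mul(24, 2)) = Add(7, 48) = 55)
Mul(w, N) = Mul(19, 55) = 1045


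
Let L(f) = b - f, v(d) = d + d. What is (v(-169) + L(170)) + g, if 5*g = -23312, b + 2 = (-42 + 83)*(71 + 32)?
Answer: -4747/5 ≈ -949.40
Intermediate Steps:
v(d) = 2*d
b = 4221 (b = -2 + (-42 + 83)*(71 + 32) = -2 + 41*103 = -2 + 4223 = 4221)
g = -23312/5 (g = (1/5)*(-23312) = -23312/5 ≈ -4662.4)
L(f) = 4221 - f
(v(-169) + L(170)) + g = (2*(-169) + (4221 - 1*170)) - 23312/5 = (-338 + (4221 - 170)) - 23312/5 = (-338 + 4051) - 23312/5 = 3713 - 23312/5 = -4747/5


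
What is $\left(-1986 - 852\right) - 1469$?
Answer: $-4307$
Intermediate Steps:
$\left(-1986 - 852\right) - 1469 = -2838 - 1469 = -4307$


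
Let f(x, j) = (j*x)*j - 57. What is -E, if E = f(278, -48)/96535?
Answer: -128091/19307 ≈ -6.6344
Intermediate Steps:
f(x, j) = -57 + x*j**2 (f(x, j) = x*j**2 - 57 = -57 + x*j**2)
E = 128091/19307 (E = (-57 + 278*(-48)**2)/96535 = (-57 + 278*2304)*(1/96535) = (-57 + 640512)*(1/96535) = 640455*(1/96535) = 128091/19307 ≈ 6.6344)
-E = -1*128091/19307 = -128091/19307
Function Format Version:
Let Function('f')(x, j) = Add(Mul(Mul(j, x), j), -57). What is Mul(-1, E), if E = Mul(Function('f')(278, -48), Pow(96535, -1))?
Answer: Rational(-128091, 19307) ≈ -6.6344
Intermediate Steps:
Function('f')(x, j) = Add(-57, Mul(x, Pow(j, 2))) (Function('f')(x, j) = Add(Mul(x, Pow(j, 2)), -57) = Add(-57, Mul(x, Pow(j, 2))))
E = Rational(128091, 19307) (E = Mul(Add(-57, Mul(278, Pow(-48, 2))), Pow(96535, -1)) = Mul(Add(-57, Mul(278, 2304)), Rational(1, 96535)) = Mul(Add(-57, 640512), Rational(1, 96535)) = Mul(640455, Rational(1, 96535)) = Rational(128091, 19307) ≈ 6.6344)
Mul(-1, E) = Mul(-1, Rational(128091, 19307)) = Rational(-128091, 19307)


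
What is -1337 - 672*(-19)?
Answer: 11431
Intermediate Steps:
-1337 - 672*(-19) = -1337 - 1*(-12768) = -1337 + 12768 = 11431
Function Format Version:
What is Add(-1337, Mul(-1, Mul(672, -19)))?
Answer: 11431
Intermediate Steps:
Add(-1337, Mul(-1, Mul(672, -19))) = Add(-1337, Mul(-1, -12768)) = Add(-1337, 12768) = 11431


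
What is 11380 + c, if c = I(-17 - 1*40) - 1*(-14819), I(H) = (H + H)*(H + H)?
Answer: 39195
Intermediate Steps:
I(H) = 4*H² (I(H) = (2*H)*(2*H) = 4*H²)
c = 27815 (c = 4*(-17 - 1*40)² - 1*(-14819) = 4*(-17 - 40)² + 14819 = 4*(-57)² + 14819 = 4*3249 + 14819 = 12996 + 14819 = 27815)
11380 + c = 11380 + 27815 = 39195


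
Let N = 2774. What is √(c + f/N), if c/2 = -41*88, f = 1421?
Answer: I*√55523726562/2774 ≈ 84.944*I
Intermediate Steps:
c = -7216 (c = 2*(-41*88) = 2*(-3608) = -7216)
√(c + f/N) = √(-7216 + 1421/2774) = √(-20015763/2774) = I*√55523726562/2774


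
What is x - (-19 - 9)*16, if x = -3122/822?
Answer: 182567/411 ≈ 444.20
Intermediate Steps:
x = -1561/411 (x = -3122*1/822 = -1561/411 ≈ -3.7981)
x - (-19 - 9)*16 = -1561/411 - (-19 - 9)*16 = -1561/411 - (-28)*16 = -1561/411 - 1*(-448) = -1561/411 + 448 = 182567/411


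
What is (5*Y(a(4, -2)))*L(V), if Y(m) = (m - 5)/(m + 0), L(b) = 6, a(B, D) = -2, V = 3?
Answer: 105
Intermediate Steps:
Y(m) = (-5 + m)/m
(5*Y(a(4, -2)))*L(V) = (5*((-5 - 2)/(-2)))*6 = (5*(-1/2*(-7)))*6 = (5*(7/2))*6 = (35/2)*6 = 105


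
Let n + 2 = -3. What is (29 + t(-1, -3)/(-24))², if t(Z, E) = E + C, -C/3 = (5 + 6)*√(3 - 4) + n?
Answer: 51863/64 + 627*I/8 ≈ 810.36 + 78.375*I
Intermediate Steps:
n = -5 (n = -2 - 3 = -5)
C = 15 - 33*I (C = -3*((5 + 6)*√(3 - 4) - 5) = -3*(11*√(-1) - 5) = -3*(11*I - 5) = -3*(-5 + 11*I) = 15 - 33*I ≈ 15.0 - 33.0*I)
t(Z, E) = 15 + E - 33*I (t(Z, E) = E + (15 - 33*I) = 15 + E - 33*I)
(29 + t(-1, -3)/(-24))² = (29 + (15 - 3 - 33*I)/(-24))² = (29 + (12 - 33*I)*(-1/24))² = (29 + (-½ + 11*I/8))² = (57/2 + 11*I/8)²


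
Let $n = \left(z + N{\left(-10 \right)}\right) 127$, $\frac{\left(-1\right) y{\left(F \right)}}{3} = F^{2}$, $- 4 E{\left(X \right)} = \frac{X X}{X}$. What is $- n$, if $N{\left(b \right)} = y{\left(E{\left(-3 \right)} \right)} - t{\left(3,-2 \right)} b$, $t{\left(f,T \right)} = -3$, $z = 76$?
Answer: $- \frac{90043}{16} \approx -5627.7$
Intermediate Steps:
$E{\left(X \right)} = - \frac{X}{4}$ ($E{\left(X \right)} = - \frac{X X \frac{1}{X}}{4} = - \frac{X^{2} \frac{1}{X}}{4} = - \frac{X}{4}$)
$y{\left(F \right)} = - 3 F^{2}$
$N{\left(b \right)} = - \frac{27}{16} + 3 b$ ($N{\left(b \right)} = - 3 \left(\left(- \frac{1}{4}\right) \left(-3\right)\right)^{2} - - 3 b = - 3 \left(\frac{3}{4}\right)^{2} + 3 b = \left(-3\right) \frac{9}{16} + 3 b = - \frac{27}{16} + 3 b$)
$n = \frac{90043}{16}$ ($n = \left(76 + \left(- \frac{27}{16} + 3 \left(-10\right)\right)\right) 127 = \left(76 - \frac{507}{16}\right) 127 = \frac{709}{16} \cdot 127 = \frac{90043}{16} \approx 5627.7$)
$- n = \left(-1\right) \frac{90043}{16} = - \frac{90043}{16}$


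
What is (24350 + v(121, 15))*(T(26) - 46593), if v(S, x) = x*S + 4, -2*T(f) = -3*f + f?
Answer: -1218611823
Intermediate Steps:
T(f) = f (T(f) = -(-3*f + f)/2 = -(-1)*f = f)
v(S, x) = 4 + S*x (v(S, x) = S*x + 4 = 4 + S*x)
(24350 + v(121, 15))*(T(26) - 46593) = (24350 + (4 + 121*15))*(26 - 46593) = (24350 + (4 + 1815))*(-46567) = (24350 + 1819)*(-46567) = 26169*(-46567) = -1218611823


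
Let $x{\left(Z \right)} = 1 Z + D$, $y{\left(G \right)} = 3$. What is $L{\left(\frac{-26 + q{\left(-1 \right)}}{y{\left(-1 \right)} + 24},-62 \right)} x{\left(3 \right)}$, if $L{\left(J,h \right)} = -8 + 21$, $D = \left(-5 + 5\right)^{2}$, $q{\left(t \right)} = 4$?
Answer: $39$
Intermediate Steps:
$D = 0$ ($D = 0^{2} = 0$)
$x{\left(Z \right)} = Z$ ($x{\left(Z \right)} = 1 Z + 0 = Z + 0 = Z$)
$L{\left(J,h \right)} = 13$
$L{\left(\frac{-26 + q{\left(-1 \right)}}{y{\left(-1 \right)} + 24},-62 \right)} x{\left(3 \right)} = 13 \cdot 3 = 39$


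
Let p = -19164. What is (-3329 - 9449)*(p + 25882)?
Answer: -85842604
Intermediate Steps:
(-3329 - 9449)*(p + 25882) = (-3329 - 9449)*(-19164 + 25882) = -12778*6718 = -85842604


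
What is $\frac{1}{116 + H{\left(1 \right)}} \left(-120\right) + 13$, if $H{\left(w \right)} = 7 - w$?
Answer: $\frac{733}{61} \approx 12.016$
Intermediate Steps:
$\frac{1}{116 + H{\left(1 \right)}} \left(-120\right) + 13 = \frac{1}{116 + \left(7 - 1\right)} \left(-120\right) + 13 = \frac{1}{116 + 6} \left(-120\right) + 13 = \frac{1}{122} \left(-120\right) + 13 = - \frac{60}{61} + 13 = \frac{733}{61}$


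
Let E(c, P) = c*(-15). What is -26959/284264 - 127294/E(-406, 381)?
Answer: -18174640963/865583880 ≈ -20.997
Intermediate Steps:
E(c, P) = -15*c
-26959/284264 - 127294/E(-406, 381) = -26959/284264 - 127294/((-15*(-406))) = -26959*1/284264 - 127294/6090 = -26959/284264 - 127294*1/6090 = -26959/284264 - 63647/3045 = -18174640963/865583880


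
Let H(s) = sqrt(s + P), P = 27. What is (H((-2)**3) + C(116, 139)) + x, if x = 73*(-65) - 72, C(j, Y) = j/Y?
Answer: -669447/139 + sqrt(19) ≈ -4811.8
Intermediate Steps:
x = -4817 (x = -4745 - 72 = -4817)
H(s) = sqrt(27 + s) (H(s) = sqrt(s + 27) = sqrt(27 + s))
(H((-2)**3) + C(116, 139)) + x = (sqrt(27 + (-2)**3) + 116/139) - 4817 = (sqrt(27 - 8) + 116*(1/139)) - 4817 = (sqrt(19) + 116/139) - 4817 = (116/139 + sqrt(19)) - 4817 = -669447/139 + sqrt(19)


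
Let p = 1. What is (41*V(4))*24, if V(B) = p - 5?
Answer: -3936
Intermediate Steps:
V(B) = -4 (V(B) = 1 - 5 = -4)
(41*V(4))*24 = (41*(-4))*24 = -164*24 = -3936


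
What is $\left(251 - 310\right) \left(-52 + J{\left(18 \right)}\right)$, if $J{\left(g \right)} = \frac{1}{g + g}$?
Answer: $\frac{110389}{36} \approx 3066.4$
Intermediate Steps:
$J{\left(g \right)} = \frac{1}{2 g}$
$\left(251 - 310\right) \left(-52 + J{\left(18 \right)}\right) = \left(251 - 310\right) \left(-52 + \frac{1}{2 \cdot 18}\right) = - 59 \left(-52 + \frac{1}{2} \cdot \frac{1}{18}\right) = - 59 \left(-52 + \frac{1}{36}\right) = \left(-59\right) \left(- \frac{1871}{36}\right) = \frac{110389}{36}$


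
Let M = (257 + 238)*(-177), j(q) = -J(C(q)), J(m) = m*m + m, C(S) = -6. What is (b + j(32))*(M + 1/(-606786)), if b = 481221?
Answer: -8527274794050227/202262 ≈ -4.2160e+10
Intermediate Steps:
J(m) = m + m² (J(m) = m² + m = m + m²)
j(q) = -30 (j(q) = -(-6)*(1 - 6) = -(-6)*(-5) = -1*30 = -30)
M = -87615 (M = 495*(-177) = -87615)
(b + j(32))*(M + 1/(-606786)) = (481221 - 30)*(-87615 + 1/(-606786)) = 481191*(-87615 - 1/606786) = 481191*(-53163555391/606786) = -8527274794050227/202262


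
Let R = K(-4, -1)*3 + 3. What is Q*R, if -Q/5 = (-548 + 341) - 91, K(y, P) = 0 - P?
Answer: 8940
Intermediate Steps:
K(y, P) = -P
Q = 1490 (Q = -5*((-548 + 341) - 91) = -5*(-207 - 91) = -5*(-298) = 1490)
R = 6 (R = -1*(-1)*3 + 3 = 1*3 + 3 = 3 + 3 = 6)
Q*R = 1490*6 = 8940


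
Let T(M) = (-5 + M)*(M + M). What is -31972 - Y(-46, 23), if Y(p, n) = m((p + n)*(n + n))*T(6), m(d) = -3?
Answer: -31936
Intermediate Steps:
T(M) = 2*M*(-5 + M) (T(M) = (-5 + M)*(2*M) = 2*M*(-5 + M))
Y(p, n) = -36 (Y(p, n) = -6*6*(-5 + 6) = -6*6 = -3*12 = -36)
-31972 - Y(-46, 23) = -31972 - 1*(-36) = -31972 + 36 = -31936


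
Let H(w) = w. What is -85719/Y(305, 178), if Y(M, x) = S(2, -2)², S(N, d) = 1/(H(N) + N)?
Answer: -1371504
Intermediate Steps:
S(N, d) = 1/(2*N) (S(N, d) = 1/(N + N) = 1/(2*N))
Y(M, x) = 1/16 (Y(M, x) = ((½)/2)² = ((½)*(½))² = (¼)² = 1/16)
-85719/Y(305, 178) = -85719/1/16 = -85719*16 = -1371504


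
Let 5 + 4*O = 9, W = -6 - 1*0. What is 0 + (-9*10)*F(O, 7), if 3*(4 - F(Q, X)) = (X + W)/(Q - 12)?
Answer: -3990/11 ≈ -362.73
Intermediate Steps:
W = -6 (W = -6 + 0 = -6)
O = 1 (O = -5/4 + (¼)*9 = -5/4 + 9/4 = 1)
F(Q, X) = 4 - (-6 + X)/(3*(-12 + Q)) (F(Q, X) = 4 - (X - 6)/(3*(Q - 12)) = 4 - (-6 + X)/(3*(-12 + Q)))
0 + (-9*10)*F(O, 7) = 0 + (-9*10)*((-138 - 1*7 + 12*1)/(3*(-12 + 1))) = 0 - 30*(-138 - 7 + 12)/(-11) = 0 - 30*(-1)*(-133)/11 = 0 - 90*133/33 = 0 - 3990/11 = -3990/11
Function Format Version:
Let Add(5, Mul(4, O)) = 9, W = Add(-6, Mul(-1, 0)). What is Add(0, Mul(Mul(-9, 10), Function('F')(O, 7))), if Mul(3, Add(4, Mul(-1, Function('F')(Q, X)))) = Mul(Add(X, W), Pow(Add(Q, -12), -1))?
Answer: Rational(-3990, 11) ≈ -362.73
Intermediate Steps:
W = -6 (W = Add(-6, 0) = -6)
O = 1 (O = Add(Rational(-5, 4), Mul(Rational(1, 4), 9)) = Add(Rational(-5, 4), Rational(9, 4)) = 1)
Function('F')(Q, X) = Add(4, Mul(Rational(-1, 3), Pow(Add(-12, Q), -1), Add(-6, X))) (Function('F')(Q, X) = Add(4, Mul(Rational(-1, 3), Mul(Add(X, -6), Pow(Add(Q, -12), -1)))) = Add(4, Mul(Rational(-1, 3), Mul(Add(-6, X), Pow(Add(-12, Q), -1)))) = Add(4, Mul(Rational(-1, 3), Mul(Pow(Add(-12, Q), -1), Add(-6, X)))) = Add(4, Mul(Rational(-1, 3), Pow(Add(-12, Q), -1), Add(-6, X))))
Add(0, Mul(Mul(-9, 10), Function('F')(O, 7))) = Add(0, Mul(Mul(-9, 10), Mul(Rational(1, 3), Pow(Add(-12, 1), -1), Add(-138, Mul(-1, 7), Mul(12, 1))))) = Add(0, Mul(-90, Mul(Rational(1, 3), Pow(-11, -1), Add(-138, -7, 12)))) = Add(0, Mul(-90, Mul(Rational(1, 3), Rational(-1, 11), -133))) = Add(0, Mul(-90, Rational(133, 33))) = Add(0, Rational(-3990, 11)) = Rational(-3990, 11)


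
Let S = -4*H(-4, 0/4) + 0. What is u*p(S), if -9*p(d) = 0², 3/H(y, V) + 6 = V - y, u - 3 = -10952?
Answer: 0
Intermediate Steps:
u = -10949 (u = 3 - 10952 = -10949)
H(y, V) = 3/(-6 + V - y) (H(y, V) = 3/(-6 + (V - y)) = 3/(-6 + V - y))
S = 6 (S = -(-12)/(6 - 4 - 0/4) + 0 = -(-12)/(6 - 4 - 1*0) + 0 = -(-12)/(6 - 4 + 0) + 0 = -(-12)/2 + 0 = -4*(-3/2) + 0 = 6 + 0 = 6)
p(d) = 0 (p(d) = -⅑*0² = -⅑*0 = 0)
u*p(S) = -10949*0 = 0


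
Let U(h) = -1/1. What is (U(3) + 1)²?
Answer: 0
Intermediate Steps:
U(h) = -1 (U(h) = -1*1 = -1)
(U(3) + 1)² = (-1 + 1)² = 0² = 0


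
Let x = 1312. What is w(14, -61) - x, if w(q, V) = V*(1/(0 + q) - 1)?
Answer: -17575/14 ≈ -1255.4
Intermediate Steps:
w(q, V) = V*(-1 + 1/q) (w(q, V) = V*(1/q - 1) = V*(-1 + 1/q))
w(14, -61) - x = (-1*(-61) - 61/14) - 1*1312 = (61 - 61*1/14) - 1312 = (61 - 61/14) - 1312 = 793/14 - 1312 = -17575/14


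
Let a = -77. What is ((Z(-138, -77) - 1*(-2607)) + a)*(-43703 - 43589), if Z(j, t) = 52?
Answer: -225387944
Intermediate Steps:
((Z(-138, -77) - 1*(-2607)) + a)*(-43703 - 43589) = ((52 - 1*(-2607)) - 77)*(-43703 - 43589) = ((52 + 2607) - 77)*(-87292) = (2659 - 77)*(-87292) = 2582*(-87292) = -225387944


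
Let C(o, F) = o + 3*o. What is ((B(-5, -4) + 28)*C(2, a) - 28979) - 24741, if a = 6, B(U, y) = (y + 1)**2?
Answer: -53424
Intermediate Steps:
B(U, y) = (1 + y)**2
C(o, F) = 4*o
((B(-5, -4) + 28)*C(2, a) - 28979) - 24741 = (((1 - 4)**2 + 28)*(4*2) - 28979) - 24741 = (((-3)**2 + 28)*8 - 28979) - 24741 = ((9 + 28)*8 - 28979) - 24741 = (37*8 - 28979) - 24741 = (296 - 28979) - 24741 = -28683 - 24741 = -53424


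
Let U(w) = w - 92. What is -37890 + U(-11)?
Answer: -37993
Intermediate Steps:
U(w) = -92 + w
-37890 + U(-11) = -37890 + (-92 - 11) = -37890 - 103 = -37993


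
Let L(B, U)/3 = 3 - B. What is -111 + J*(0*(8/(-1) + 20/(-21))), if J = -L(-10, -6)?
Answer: -111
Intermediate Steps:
L(B, U) = 9 - 3*B (L(B, U) = 3*(3 - B) = 9 - 3*B)
J = -39 (J = -(9 - 3*(-10)) = -(9 + 30) = -1*39 = -39)
-111 + J*(0*(8/(-1) + 20/(-21))) = -111 - 0*(8/(-1) + 20/(-21)) = -111 - 0*(8*(-1) + 20*(-1/21)) = -111 - 0*(-8 - 20/21) = -111 - 0*(-188)/21 = -111 - 39*0 = -111 + 0 = -111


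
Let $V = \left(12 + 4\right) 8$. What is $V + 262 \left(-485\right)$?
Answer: $-126942$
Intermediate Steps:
$V = 128$ ($V = 16 \cdot 8 = 128$)
$V + 262 \left(-485\right) = 128 + 262 \left(-485\right) = 128 - 127070 = -126942$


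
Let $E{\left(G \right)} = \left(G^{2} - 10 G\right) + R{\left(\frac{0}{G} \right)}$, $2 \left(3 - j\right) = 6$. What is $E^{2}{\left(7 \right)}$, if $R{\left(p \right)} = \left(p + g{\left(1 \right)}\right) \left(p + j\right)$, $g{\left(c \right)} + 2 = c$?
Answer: $441$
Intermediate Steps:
$g{\left(c \right)} = -2 + c$
$j = 0$ ($j = 3 - 3 = 0$)
$R{\left(p \right)} = p \left(-1 + p\right)$ ($R{\left(p \right)} = \left(p + \left(-2 + 1\right)\right) \left(p + 0\right) = \left(p - 1\right) p = \left(-1 + p\right) p = p \left(-1 + p\right)$)
$E{\left(G \right)} = G^{2} - 10 G$ ($E{\left(G \right)} = \left(G^{2} - 10 G\right) + \frac{0}{G} \left(-1 + \frac{0}{G}\right) = \left(G^{2} - 10 G\right) + 0 \left(-1 + 0\right) = \left(G^{2} - 10 G\right) + 0 \left(-1\right) = \left(G^{2} - 10 G\right) + 0 = G^{2} - 10 G$)
$E^{2}{\left(7 \right)} = \left(7 \left(-10 + 7\right)\right)^{2} = \left(7 \left(-3\right)\right)^{2} = \left(-21\right)^{2} = 441$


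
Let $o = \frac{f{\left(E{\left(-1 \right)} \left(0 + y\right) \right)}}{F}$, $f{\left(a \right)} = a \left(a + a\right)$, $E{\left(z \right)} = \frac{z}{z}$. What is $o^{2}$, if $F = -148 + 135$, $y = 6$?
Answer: $\frac{5184}{169} \approx 30.675$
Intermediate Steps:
$E{\left(z \right)} = 1$
$f{\left(a \right)} = 2 a^{2}$ ($f{\left(a \right)} = a 2 a = 2 a^{2}$)
$F = -13$
$o = - \frac{72}{13}$ ($o = \frac{2 \left(1 \left(0 + 6\right)\right)^{2}}{-13} = 2 \left(1 \cdot 6\right)^{2} \left(- \frac{1}{13}\right) = 2 \cdot 6^{2} \left(- \frac{1}{13}\right) = 2 \cdot 36 \left(- \frac{1}{13}\right) = 72 \left(- \frac{1}{13}\right) = - \frac{72}{13} \approx -5.5385$)
$o^{2} = \left(- \frac{72}{13}\right)^{2} = \frac{5184}{169}$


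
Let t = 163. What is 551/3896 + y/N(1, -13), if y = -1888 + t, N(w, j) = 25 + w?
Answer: -3353137/50648 ≈ -66.205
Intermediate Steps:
y = -1725 (y = -1888 + 163 = -1725)
551/3896 + y/N(1, -13) = 551/3896 - 1725/(25 + 1) = 551*(1/3896) - 1725/26 = 551/3896 - 1725*1/26 = 551/3896 - 1725/26 = -3353137/50648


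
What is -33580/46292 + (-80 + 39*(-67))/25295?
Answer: -243517614/292739035 ≈ -0.83186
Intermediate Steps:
-33580/46292 + (-80 + 39*(-67))/25295 = -33580*1/46292 + (-80 - 2613)*(1/25295) = -8395/11573 - 2693*1/25295 = -8395/11573 - 2693/25295 = -243517614/292739035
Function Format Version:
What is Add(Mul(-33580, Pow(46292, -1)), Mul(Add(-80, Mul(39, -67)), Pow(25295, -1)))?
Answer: Rational(-243517614, 292739035) ≈ -0.83186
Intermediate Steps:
Add(Mul(-33580, Pow(46292, -1)), Mul(Add(-80, Mul(39, -67)), Pow(25295, -1))) = Add(Mul(-33580, Rational(1, 46292)), Mul(Add(-80, -2613), Rational(1, 25295))) = Add(Rational(-8395, 11573), Mul(-2693, Rational(1, 25295))) = Add(Rational(-8395, 11573), Rational(-2693, 25295)) = Rational(-243517614, 292739035)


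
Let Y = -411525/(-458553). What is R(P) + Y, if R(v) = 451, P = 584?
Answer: 69072976/152851 ≈ 451.90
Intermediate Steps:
Y = 137175/152851 (Y = -411525*(-1/458553) = 137175/152851 ≈ 0.89744)
R(P) + Y = 451 + 137175/152851 = 69072976/152851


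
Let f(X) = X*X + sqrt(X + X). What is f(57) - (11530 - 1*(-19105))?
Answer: -27386 + sqrt(114) ≈ -27375.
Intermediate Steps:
f(X) = X**2 + sqrt(2)*sqrt(X) (f(X) = X**2 + sqrt(2*X) = X**2 + sqrt(2)*sqrt(X))
f(57) - (11530 - 1*(-19105)) = (57**2 + sqrt(2)*sqrt(57)) - (11530 - 1*(-19105)) = (3249 + sqrt(114)) - (11530 + 19105) = (3249 + sqrt(114)) - 1*30635 = (3249 + sqrt(114)) - 30635 = -27386 + sqrt(114)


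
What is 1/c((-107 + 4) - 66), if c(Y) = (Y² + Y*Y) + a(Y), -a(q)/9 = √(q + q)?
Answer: 169/9653699 + 9*I*√2/250996174 ≈ 1.7506e-5 + 5.071e-8*I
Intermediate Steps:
a(q) = -9*√2*√q (a(q) = -9*√(q + q) = -9*√2*√q)
c(Y) = 2*Y² - 9*√2*√Y (c(Y) = (Y² + Y*Y) - 9*√2*√Y = (Y² + Y²) - 9*√2*√Y = 2*Y² - 9*√2*√Y)
1/c((-107 + 4) - 66) = 1/(2*((-107 + 4) - 66)² - 9*√2*√((-107 + 4) - 66)) = 1/(2*(-103 - 66)² - 9*√2*√(-103 - 66)) = 1/(2*(-169)² - 9*√2*√(-169)) = 1/(2*28561 - 9*√2*13*I) = 1/(57122 - 117*I*√2)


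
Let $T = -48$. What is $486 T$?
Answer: $-23328$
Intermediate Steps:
$486 T = 486 \left(-48\right) = -23328$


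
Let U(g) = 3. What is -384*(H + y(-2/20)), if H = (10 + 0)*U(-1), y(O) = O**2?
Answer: -288096/25 ≈ -11524.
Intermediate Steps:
H = 30 (H = (10 + 0)*3 = 10*3 = 30)
-384*(H + y(-2/20)) = -384*(30 + (-2/20)**2) = -384*(30 + (-2*1/20)**2) = -384*(30 + (-1/10)**2) = -384*(30 + 1/100) = -384*3001/100 = -288096/25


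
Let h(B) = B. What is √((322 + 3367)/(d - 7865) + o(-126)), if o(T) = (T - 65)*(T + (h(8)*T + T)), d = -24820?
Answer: √257099177513535/32685 ≈ 490.57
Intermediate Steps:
o(T) = 10*T*(-65 + T) (o(T) = (T - 65)*(T + (8*T + T)) = (-65 + T)*(T + 9*T) = (-65 + T)*(10*T) = 10*T*(-65 + T))
√((322 + 3367)/(d - 7865) + o(-126)) = √((322 + 3367)/(-24820 - 7865) + 10*(-126)*(-65 - 126)) = √(3689/(-32685) + 10*(-126)*(-191)) = √(3689*(-1/32685) + 240660) = √(-3689/32685 + 240660) = √(7865968411/32685) = √257099177513535/32685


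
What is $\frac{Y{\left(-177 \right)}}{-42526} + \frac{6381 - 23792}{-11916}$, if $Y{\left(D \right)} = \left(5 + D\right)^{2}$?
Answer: $\frac{193948621}{253369908} \approx 0.76548$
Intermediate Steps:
$\frac{Y{\left(-177 \right)}}{-42526} + \frac{6381 - 23792}{-11916} = \frac{\left(5 - 177\right)^{2}}{-42526} + \frac{6381 - 23792}{-11916} = \left(-172\right)^{2} \left(- \frac{1}{42526}\right) + \left(6381 - 23792\right) \left(- \frac{1}{11916}\right) = 29584 \left(- \frac{1}{42526}\right) - - \frac{17411}{11916} = - \frac{14792}{21263} + \frac{17411}{11916} = \frac{193948621}{253369908}$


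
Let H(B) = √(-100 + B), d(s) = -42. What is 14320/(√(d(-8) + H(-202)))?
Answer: 14320/√(-42 + I*√302) ≈ 413.98 - 2083.3*I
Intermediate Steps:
14320/(√(d(-8) + H(-202))) = 14320/(√(-42 + √(-100 - 202))) = 14320/(√(-42 + √(-302))) = 14320/(√(-42 + I*√302)) = 14320/√(-42 + I*√302)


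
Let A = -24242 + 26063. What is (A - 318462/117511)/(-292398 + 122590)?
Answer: -213669069/19954307888 ≈ -0.010708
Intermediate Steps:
A = 1821
(A - 318462/117511)/(-292398 + 122590) = (1821 - 318462/117511)/(-292398 + 122590) = (1821 - 318462*1/117511)/(-169808) = (1821 - 318462/117511)*(-1/169808) = (213669069/117511)*(-1/169808) = -213669069/19954307888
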